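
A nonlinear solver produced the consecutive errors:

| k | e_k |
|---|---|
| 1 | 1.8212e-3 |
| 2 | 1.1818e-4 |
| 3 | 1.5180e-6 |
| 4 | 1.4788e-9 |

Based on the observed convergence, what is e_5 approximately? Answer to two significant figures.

2.4e-14

First estimate the order: p ≈ ln(e_4/e_3) / ln(e_3/e_2) = ln(1.4788e-9/1.5180e-6)/ln(1.5180e-6/1.1818e-4) = ln(0.000974177)/ln(0.0128448) ≈ 1.5922.
Then e_5 ≈ e_4·(e_4/e_3)^p = 1.4788e-9·(0.000974177)^1.5922 = 1.4788e-9·1.60439e-05 ≈ 2.373e-14.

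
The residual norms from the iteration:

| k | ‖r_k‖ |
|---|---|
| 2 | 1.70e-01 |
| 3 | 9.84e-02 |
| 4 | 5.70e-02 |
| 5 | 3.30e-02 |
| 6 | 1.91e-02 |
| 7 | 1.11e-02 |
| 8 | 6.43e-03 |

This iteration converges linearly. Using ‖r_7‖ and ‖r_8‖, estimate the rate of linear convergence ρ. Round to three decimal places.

0.579

ρ ≈ ‖r_8‖/‖r_7‖ = 6.43e-03/1.11e-02 = 0.57928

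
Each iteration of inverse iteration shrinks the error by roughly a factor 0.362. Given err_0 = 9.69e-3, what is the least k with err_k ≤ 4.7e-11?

After k steps, err_k ≈ 9.69e-3·0.362^k.
Need 0.362^k ≤ 4.7e-11/9.69e-3 = 4.85036e-09.
k ≥ ln(4.85036e-09)/ln(0.362) = -19.1442/-1.01611 = 18.841.
Smallest integer k = 19.

19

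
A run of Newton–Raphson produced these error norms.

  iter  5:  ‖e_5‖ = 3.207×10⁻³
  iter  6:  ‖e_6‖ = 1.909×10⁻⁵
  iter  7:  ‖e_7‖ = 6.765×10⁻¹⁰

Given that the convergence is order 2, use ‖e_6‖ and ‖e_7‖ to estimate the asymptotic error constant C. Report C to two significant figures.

1.9

C ≈ ‖e_7‖ / ‖e_6‖^2
  = 6.765×10⁻¹⁰ / (1.909×10⁻⁵)^2
  = 6.765×10⁻¹⁰ / 3.64428e-10 ≈ 1.8563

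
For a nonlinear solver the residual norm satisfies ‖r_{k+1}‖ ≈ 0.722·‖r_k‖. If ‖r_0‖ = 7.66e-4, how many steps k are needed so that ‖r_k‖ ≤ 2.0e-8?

After k steps, ‖r_k‖ ≈ 7.66e-4·0.722^k.
Need 0.722^k ≤ 2.0e-8/7.66e-4 = 2.61097e-05.
k ≥ ln(2.61097e-05)/ln(0.722) = -10.5532/-0.32573 = 32.399.
Smallest integer k = 33.

33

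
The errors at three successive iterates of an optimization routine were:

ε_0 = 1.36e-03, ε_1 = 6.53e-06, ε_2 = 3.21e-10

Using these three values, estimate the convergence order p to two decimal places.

p ≈ ln(ε_2/ε_1) / ln(ε_1/ε_0)
  = ln(3.21e-10/6.53e-06) / ln(6.53e-06/1.36e-03)
  = ln(4.91577e-05) / ln(0.00480147)
  = -9.92048 / -5.33883 ≈ 1.85817

1.86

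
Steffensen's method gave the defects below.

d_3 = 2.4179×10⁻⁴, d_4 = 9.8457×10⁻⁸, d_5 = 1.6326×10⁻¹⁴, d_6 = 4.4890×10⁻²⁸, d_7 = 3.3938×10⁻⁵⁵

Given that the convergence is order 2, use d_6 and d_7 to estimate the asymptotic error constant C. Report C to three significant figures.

C ≈ d_7 / d_6^2
  = 3.3938×10⁻⁵⁵ / (4.4890×10⁻²⁸)^2
  = 3.3938×10⁻⁵⁵ / 2.01511e-55 ≈ 1.6842

1.68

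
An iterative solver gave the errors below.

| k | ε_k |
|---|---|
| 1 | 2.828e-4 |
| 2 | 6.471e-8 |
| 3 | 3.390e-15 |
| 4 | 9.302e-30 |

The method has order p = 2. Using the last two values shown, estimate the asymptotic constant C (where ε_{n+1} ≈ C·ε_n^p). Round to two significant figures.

0.81

C ≈ ε_4 / ε_3^2
  = 9.302e-30 / (3.390e-15)^2
  = 9.302e-30 / 1.14921e-29 ≈ 0.80943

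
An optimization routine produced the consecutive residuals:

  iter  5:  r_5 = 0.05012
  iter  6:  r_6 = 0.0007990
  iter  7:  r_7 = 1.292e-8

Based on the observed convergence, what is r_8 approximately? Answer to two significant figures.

2.2e-21

First estimate the order: p ≈ ln(r_7/r_6) / ln(r_6/r_5) = ln(1.292e-8/0.0007990)/ln(0.0007990/0.05012) = ln(1.61702e-05)/ln(0.0159417) ≈ 2.6656.
Then r_8 ≈ r_7·(r_7/r_6)^p = 1.292e-8·(1.61702e-05)^2.6656 = 1.292e-8·1.69181e-13 ≈ 2.186e-21.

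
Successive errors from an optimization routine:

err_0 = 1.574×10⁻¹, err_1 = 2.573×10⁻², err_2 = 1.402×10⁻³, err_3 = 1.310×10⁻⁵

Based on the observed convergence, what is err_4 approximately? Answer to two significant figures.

First estimate the order: p ≈ ln(err_3/err_2) / ln(err_2/err_1) = ln(1.310×10⁻⁵/1.402×10⁻³)/ln(1.402×10⁻³/2.573×10⁻²) = ln(0.00934379)/ln(0.0544889) ≈ 1.6060.
Then err_4 ≈ err_3·(err_3/err_2)^p = 1.310×10⁻⁵·(0.00934379)^1.6060 = 1.310×10⁻⁵·0.000550377 ≈ 7.21e-09.

7.2e-9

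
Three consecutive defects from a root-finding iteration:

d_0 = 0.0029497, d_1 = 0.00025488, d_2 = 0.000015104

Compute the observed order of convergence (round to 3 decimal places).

1.154

p ≈ ln(d_2/d_1) / ln(d_1/d_0)
  = ln(0.000015104/0.00025488) / ln(0.00025488/0.0029497)
  = ln(0.0592593) / ln(0.0864088)
  = -2.825833 / -2.448666 ≈ 1.154030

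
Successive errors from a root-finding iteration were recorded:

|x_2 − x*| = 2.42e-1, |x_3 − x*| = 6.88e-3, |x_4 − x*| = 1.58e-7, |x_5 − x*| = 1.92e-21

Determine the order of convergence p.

Consecutive ratios: |x_5 − x*|/|x_4 − x*| = 1.92e-21/1.58e-7 = 1.21519e-14, |x_4 − x*|/|x_3 − x*| = 1.58e-7/6.88e-3 = 2.29651e-05.
p ≈ ln(1.21519e-14)/ln(2.29651e-05) = -32.0413/-10.6815 ≈ 3.00.
So the convergence is cubic (order 3).

3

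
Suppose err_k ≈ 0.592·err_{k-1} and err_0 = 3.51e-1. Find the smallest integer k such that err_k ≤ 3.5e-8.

31

After k steps, err_k ≈ 3.51e-1·0.592^k.
Need 0.592^k ≤ 3.5e-8/3.51e-1 = 9.97151e-08.
k ≥ ln(9.97151e-08)/ln(0.592) = -16.1209/-0.52425 = 30.750.
Smallest integer k = 31.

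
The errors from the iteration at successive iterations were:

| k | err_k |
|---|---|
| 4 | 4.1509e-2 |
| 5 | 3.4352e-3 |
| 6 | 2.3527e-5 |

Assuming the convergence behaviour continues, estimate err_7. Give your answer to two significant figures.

First estimate the order: p ≈ ln(err_6/err_5) / ln(err_5/err_4) = ln(2.3527e-5/3.4352e-3)/ln(3.4352e-3/4.1509e-2) = ln(0.0068488)/ln(0.082758) ≈ 2.0000.
Then err_7 ≈ err_6·(err_6/err_5)^p = 2.3527e-5·(0.0068488)^2.0000 = 2.3527e-5·4.69061e-05 ≈ 1.104e-09.

1.1e-9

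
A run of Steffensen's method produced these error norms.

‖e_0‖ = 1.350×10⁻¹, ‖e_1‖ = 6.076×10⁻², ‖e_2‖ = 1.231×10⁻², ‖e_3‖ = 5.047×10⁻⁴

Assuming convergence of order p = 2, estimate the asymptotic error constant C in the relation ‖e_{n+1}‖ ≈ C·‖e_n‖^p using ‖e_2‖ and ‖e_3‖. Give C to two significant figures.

3.3

C ≈ ‖e_3‖ / ‖e_2‖^2
  = 5.047×10⁻⁴ / (1.231×10⁻²)^2
  = 5.047×10⁻⁴ / 0.000151536 ≈ 3.3306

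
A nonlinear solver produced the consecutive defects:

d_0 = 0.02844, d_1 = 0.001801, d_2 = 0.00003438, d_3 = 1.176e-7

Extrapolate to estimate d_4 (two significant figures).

First estimate the order: p ≈ ln(d_3/d_2) / ln(d_2/d_1) = ln(1.176e-7/0.00003438)/ln(0.00003438/0.001801) = ln(0.00342059)/ln(0.0190894) ≈ 1.4343.
Then d_4 ≈ d_3·(d_3/d_2)^p = 1.176e-7·(0.00342059)^1.4343 = 1.176e-7·0.00029051 ≈ 3.416e-11.

3.4e-11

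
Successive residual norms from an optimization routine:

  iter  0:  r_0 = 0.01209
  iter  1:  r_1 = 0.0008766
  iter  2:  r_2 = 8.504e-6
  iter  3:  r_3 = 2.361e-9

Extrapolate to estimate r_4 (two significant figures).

1.2e-15

First estimate the order: p ≈ ln(r_3/r_2) / ln(r_2/r_1) = ln(2.361e-9/8.504e-6)/ln(8.504e-6/0.0008766) = ln(0.000277634)/ln(0.00970112) ≈ 1.7666.
Then r_4 ≈ r_3·(r_3/r_2)^p = 2.361e-9·(0.000277634)^1.7666 = 2.361e-9·5.21241e-07 ≈ 1.231e-15.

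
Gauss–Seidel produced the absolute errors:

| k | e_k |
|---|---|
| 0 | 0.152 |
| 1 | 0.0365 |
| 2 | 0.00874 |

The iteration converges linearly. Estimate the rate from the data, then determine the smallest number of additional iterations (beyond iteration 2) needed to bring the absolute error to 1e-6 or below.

7

Rate ρ ≈ e_2/e_1 = 0.00874/0.0365 = 0.2395.
After j more steps, e_{2+j} ≈ 0.00874·ρ^j; need ρ^j ≤ 1e-6/0.00874 = 0.000114416.
j ≥ ln(0.000114416)/ln(0.2395) = -9.0757/-1.42920 = 6.350.
So 7 more iterations are needed.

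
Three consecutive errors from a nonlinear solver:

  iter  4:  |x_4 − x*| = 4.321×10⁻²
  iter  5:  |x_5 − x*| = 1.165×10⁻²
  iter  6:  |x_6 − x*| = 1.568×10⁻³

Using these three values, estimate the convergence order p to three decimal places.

1.530

p ≈ ln(|x_6 − x*|/|x_5 − x*|) / ln(|x_5 − x*|/|x_4 − x*|)
  = ln(1.568×10⁻³/1.165×10⁻²) / ln(1.165×10⁻²/4.321×10⁻²)
  = ln(0.134592) / ln(0.269614)
  = -2.005507 / -1.310764 ≈ 1.530029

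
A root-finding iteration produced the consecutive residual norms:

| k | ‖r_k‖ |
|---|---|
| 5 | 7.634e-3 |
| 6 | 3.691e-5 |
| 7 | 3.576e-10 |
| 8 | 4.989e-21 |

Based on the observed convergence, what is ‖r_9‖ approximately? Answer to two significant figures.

First estimate the order: p ≈ ln(‖r_8‖/‖r_7‖) / ln(‖r_7‖/‖r_6‖) = ln(4.989e-21/3.576e-10)/ln(3.576e-10/3.691e-5) = ln(1.39513e-11)/ln(9.68843e-06) ≈ 2.1651.
Then ‖r_9‖ ≈ ‖r_8‖·(‖r_8‖/‖r_7‖)^p = 4.989e-21·(1.39513e-11)^2.1651 = 4.989e-21·3.14055e-24 ≈ 1.567e-44.

1.6e-44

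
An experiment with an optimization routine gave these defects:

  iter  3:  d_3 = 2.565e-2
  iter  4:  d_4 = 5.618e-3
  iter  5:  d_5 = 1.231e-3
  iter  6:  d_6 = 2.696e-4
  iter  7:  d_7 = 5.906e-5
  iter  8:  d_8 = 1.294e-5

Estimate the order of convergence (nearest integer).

1

Consecutive ratios: d_8/d_7 = 1.294e-5/5.906e-5 = 0.219099, d_7/d_6 = 5.906e-5/2.696e-4 = 0.219065.
p ≈ ln(0.219099)/ln(0.219065) = -1.5182/-1.5184 ≈ 1.00.
So the convergence is linear (order 1).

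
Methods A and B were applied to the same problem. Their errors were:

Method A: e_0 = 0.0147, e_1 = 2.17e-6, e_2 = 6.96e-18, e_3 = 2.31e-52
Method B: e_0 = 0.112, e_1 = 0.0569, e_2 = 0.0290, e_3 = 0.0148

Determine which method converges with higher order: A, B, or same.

A

Method A: p ≈ ln(2.31e-52/6.96e-18)/ln(6.96e-18/2.17e-6) ≈ 3.00.
Method B: p ≈ ln(0.0148/0.0290)/ln(0.0290/0.0569) ≈ 1.00.
Method A has the higher order (≈3.0 vs ≈1.0).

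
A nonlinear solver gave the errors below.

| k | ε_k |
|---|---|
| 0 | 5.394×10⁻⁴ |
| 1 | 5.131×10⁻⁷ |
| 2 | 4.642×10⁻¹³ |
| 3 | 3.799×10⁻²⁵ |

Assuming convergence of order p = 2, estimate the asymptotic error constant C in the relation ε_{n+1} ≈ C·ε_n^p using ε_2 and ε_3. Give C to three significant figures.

1.76

C ≈ ε_3 / ε_2^2
  = 3.799×10⁻²⁵ / (4.642×10⁻¹³)^2
  = 3.799×10⁻²⁵ / 2.15482e-25 ≈ 1.763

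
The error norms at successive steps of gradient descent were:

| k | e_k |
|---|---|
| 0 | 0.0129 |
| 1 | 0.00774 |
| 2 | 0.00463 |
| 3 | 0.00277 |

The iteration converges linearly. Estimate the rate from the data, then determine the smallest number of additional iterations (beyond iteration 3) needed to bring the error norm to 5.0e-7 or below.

17

Rate ρ ≈ e_3/e_2 = 0.00277/0.00463 = 0.5983.
After j more steps, e_{3+j} ≈ 0.00277·ρ^j; need ρ^j ≤ 5.0e-7/0.00277 = 0.000180505.
j ≥ ln(0.000180505)/ln(0.5983) = -8.6198/-0.51366 = 16.781.
So 17 more iterations are needed.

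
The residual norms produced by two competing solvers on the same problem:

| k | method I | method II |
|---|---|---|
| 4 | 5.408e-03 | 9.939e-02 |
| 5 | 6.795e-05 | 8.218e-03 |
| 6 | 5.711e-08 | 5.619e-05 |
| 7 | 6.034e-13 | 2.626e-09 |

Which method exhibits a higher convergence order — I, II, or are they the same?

II

Method I: p ≈ ln(6.034e-13/5.711e-08)/ln(5.711e-08/6.795e-05) ≈ 1.62.
Method II: p ≈ ln(2.626e-09/5.619e-05)/ln(5.619e-05/8.218e-03) ≈ 2.00.
Method II has the higher order (≈2.0 vs ≈1.6).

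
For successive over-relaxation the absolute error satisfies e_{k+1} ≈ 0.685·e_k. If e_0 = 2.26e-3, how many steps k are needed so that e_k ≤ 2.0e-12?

After k steps, e_k ≈ 2.26e-3·0.685^k.
Need 0.685^k ≤ 2.0e-12/2.26e-3 = 8.84956e-10.
k ≥ ln(8.84956e-10)/ln(0.685) = -20.8455/-0.37834 = 55.097.
Smallest integer k = 56.

56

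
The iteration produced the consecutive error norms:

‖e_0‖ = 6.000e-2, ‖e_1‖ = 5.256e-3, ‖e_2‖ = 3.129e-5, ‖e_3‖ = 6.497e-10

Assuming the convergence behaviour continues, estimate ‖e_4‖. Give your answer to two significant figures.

9.1e-20

First estimate the order: p ≈ ln(‖e_3‖/‖e_2‖) / ln(‖e_2‖/‖e_1‖) = ln(6.497e-10/3.129e-5)/ln(3.129e-5/5.256e-3) = ln(2.07638e-05)/ln(0.0059532) ≈ 2.1043.
Then ‖e_4‖ ≈ ‖e_3‖·(‖e_3‖/‖e_2‖)^p = 6.497e-10·(2.07638e-05)^2.1043 = 6.497e-10·1.40026e-10 ≈ 9.097e-20.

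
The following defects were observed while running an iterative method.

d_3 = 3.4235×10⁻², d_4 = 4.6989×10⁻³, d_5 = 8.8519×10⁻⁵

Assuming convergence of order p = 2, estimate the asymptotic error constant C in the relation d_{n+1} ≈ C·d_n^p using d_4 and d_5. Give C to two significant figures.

4.0

C ≈ d_5 / d_4^2
  = 8.8519×10⁻⁵ / (4.6989×10⁻³)^2
  = 8.8519×10⁻⁵ / 2.20797e-05 ≈ 4.0091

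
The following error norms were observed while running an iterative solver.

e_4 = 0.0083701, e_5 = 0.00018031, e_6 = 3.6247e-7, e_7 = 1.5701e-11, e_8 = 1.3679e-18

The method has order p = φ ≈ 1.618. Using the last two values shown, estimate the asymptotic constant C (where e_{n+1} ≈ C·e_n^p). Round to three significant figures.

0.414

C ≈ e_8 / e_7^1.618
  = 1.3679e-18 / (1.5701e-11)^1.618
  = 1.3679e-18 / 3.30377e-18 ≈ 0.41404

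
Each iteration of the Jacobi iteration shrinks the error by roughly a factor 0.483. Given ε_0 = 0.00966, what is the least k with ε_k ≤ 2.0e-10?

After k steps, ε_k ≈ 0.00966·0.483^k.
Need 0.483^k ≤ 2.0e-10/0.00966 = 2.07039e-08.
k ≥ ln(2.07039e-08)/ln(0.483) = -17.6929/-0.72774 = 24.312.
Smallest integer k = 25.

25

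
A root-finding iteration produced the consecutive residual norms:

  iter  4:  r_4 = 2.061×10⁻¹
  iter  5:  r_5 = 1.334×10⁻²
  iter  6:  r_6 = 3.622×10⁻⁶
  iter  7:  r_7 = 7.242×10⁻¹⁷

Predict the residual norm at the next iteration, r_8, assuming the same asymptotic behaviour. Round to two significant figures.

5.8e-49

First estimate the order: p ≈ ln(r_7/r_6) / ln(r_6/r_5) = ln(7.242×10⁻¹⁷/3.622×10⁻⁶)/ln(3.622×10⁻⁶/1.334×10⁻²) = ln(1.99945e-11)/ln(0.000271514) ≈ 3.0001.
Then r_8 ≈ r_7·(r_7/r_6)^p = 7.242×10⁻¹⁷·(1.99945e-11)^3.0001 = 7.242×10⁻¹⁷·7.97373e-33 ≈ 5.775e-49.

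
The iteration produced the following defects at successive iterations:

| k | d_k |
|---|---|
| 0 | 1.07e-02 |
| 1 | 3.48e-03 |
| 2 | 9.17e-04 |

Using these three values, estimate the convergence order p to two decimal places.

1.19

p ≈ ln(d_2/d_1) / ln(d_1/d_0)
  = ln(9.17e-04/3.48e-03) / ln(3.48e-03/1.07e-02)
  = ln(0.263506) / ln(0.325234)
  = -1.33368 / -1.12321 ≈ 1.18738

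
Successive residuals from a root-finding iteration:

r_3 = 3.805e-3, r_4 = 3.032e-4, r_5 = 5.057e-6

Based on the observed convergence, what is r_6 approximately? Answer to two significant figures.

First estimate the order: p ≈ ln(r_5/r_4) / ln(r_4/r_3) = ln(5.057e-6/3.032e-4)/ln(3.032e-4/3.805e-3) = ln(0.0166788)/ln(0.0796846) ≈ 1.6182.
Then r_6 ≈ r_5·(r_5/r_4)^p = 5.057e-6·(0.0166788)^1.6182 = 5.057e-6·0.00132772 ≈ 6.714e-09.

6.7e-9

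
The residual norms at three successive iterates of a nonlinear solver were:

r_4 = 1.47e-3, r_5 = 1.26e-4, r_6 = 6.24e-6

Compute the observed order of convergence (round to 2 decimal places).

1.22

p ≈ ln(r_6/r_5) / ln(r_5/r_4)
  = ln(6.24e-6/1.26e-4) / ln(1.26e-4/1.47e-3)
  = ln(0.0495238) / ln(0.0857143)
  = -3.00530 / -2.45674 ≈ 1.22329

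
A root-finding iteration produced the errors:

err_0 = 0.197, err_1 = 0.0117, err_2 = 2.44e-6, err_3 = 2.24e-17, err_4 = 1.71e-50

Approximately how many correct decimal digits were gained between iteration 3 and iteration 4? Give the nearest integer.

33

Digits gained ≈ log₁₀(err_3/err_4) = log₁₀(2.24e-17/1.71e-50) = log₁₀(1.30994e+33) ≈ 33.117.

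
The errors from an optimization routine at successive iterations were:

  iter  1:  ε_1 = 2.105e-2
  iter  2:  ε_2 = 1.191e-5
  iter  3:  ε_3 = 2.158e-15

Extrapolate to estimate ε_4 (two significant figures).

1.3e-44

First estimate the order: p ≈ ln(ε_3/ε_2) / ln(ε_2/ε_1) = ln(2.158e-15/1.191e-5)/ln(1.191e-5/2.105e-2) = ln(1.81192e-10)/ln(0.000565796) ≈ 3.0000.
Then ε_4 ≈ ε_3·(ε_3/ε_2)^p = 2.158e-15·(1.81192e-10)^3.0000 = 2.158e-15·5.94863e-30 ≈ 1.284e-44.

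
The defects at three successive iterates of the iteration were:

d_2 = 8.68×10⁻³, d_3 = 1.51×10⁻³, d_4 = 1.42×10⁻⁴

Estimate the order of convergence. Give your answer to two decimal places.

1.35

p ≈ ln(d_4/d_3) / ln(d_3/d_2)
  = ln(1.42×10⁻⁴/1.51×10⁻³) / ln(1.51×10⁻³/8.68×10⁻³)
  = ln(0.0940397) / ln(0.173963)
  = -2.36404 / -1.74891 ≈ 1.35172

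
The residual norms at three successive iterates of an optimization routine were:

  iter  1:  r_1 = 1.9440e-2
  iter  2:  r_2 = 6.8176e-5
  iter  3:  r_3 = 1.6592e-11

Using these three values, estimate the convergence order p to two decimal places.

p ≈ ln(r_3/r_2) / ln(r_2/r_1)
  = ln(1.6592e-11/6.8176e-5) / ln(6.8176e-5/1.9440e-2)
  = ln(2.4337e-07) / ln(0.003507)
  = -15.22868 / -5.65299 ≈ 2.69392

2.69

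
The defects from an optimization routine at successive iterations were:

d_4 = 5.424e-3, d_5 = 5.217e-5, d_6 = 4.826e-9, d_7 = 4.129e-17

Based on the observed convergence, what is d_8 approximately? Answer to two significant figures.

First estimate the order: p ≈ ln(d_7/d_6) / ln(d_6/d_5) = ln(4.129e-17/4.826e-9)/ln(4.826e-9/5.217e-5) = ln(8.55574e-09)/ln(9.25053e-05) ≈ 2.0000.
Then d_8 ≈ d_7·(d_7/d_6)^p = 4.129e-17·(8.55574e-09)^2.0000 = 4.129e-17·7.32007e-17 ≈ 3.022e-33.

3.0e-33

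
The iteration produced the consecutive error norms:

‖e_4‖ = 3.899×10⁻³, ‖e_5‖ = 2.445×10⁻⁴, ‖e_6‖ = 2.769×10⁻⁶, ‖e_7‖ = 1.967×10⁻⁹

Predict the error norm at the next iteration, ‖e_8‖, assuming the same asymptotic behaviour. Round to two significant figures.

First estimate the order: p ≈ ln(‖e_7‖/‖e_6‖) / ln(‖e_6‖/‖e_5‖) = ln(1.967×10⁻⁹/2.769×10⁻⁶)/ln(2.769×10⁻⁶/2.445×10⁻⁴) = ln(0.000710365)/ln(0.0113252) ≈ 1.6180.
Then ‖e_8‖ ≈ ‖e_7‖·(‖e_7‖/‖e_6‖)^p = 1.967×10⁻⁹·(0.000710365)^1.6180 = 1.967×10⁻⁹·8.04817e-06 ≈ 1.583e-14.

1.6e-14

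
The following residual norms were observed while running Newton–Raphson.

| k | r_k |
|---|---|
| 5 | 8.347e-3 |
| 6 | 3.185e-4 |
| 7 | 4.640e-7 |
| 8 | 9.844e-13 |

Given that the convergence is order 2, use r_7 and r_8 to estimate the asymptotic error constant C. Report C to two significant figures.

C ≈ r_8 / r_7^2
  = 9.844e-13 / (4.640e-7)^2
  = 9.844e-13 / 2.15296e-13 ≈ 4.5723

4.6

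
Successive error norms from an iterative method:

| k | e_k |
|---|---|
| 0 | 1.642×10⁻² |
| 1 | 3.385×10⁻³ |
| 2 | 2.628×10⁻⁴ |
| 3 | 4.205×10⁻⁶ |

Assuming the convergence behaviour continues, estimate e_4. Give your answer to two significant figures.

5.2e-9

First estimate the order: p ≈ ln(e_3/e_2) / ln(e_2/e_1) = ln(4.205×10⁻⁶/2.628×10⁻⁴)/ln(2.628×10⁻⁴/3.385×10⁻³) = ln(0.0160008)/ln(0.0776366) ≈ 1.6180.
Then e_4 ≈ e_3·(e_3/e_2)^p = 4.205×10⁻⁶·(0.0160008)^1.6180 = 4.205×10⁻⁶·0.00124251 ≈ 5.225e-09.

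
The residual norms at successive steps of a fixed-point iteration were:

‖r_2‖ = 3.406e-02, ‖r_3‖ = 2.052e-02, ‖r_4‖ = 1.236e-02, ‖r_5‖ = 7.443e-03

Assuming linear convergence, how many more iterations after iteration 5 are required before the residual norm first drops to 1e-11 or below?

41

Rate ρ ≈ ‖r_5‖/‖r_4‖ = 7.443e-03/1.236e-02 = 0.6022.
After j more steps, ‖r_{5+j}‖ ≈ 7.443e-03·ρ^j; need ρ^j ≤ 1e-11/7.443e-03 = 1.34354e-09.
j ≥ ln(1.34354e-09)/ln(0.6022) = -20.4280/-0.50717 = 40.278.
So 41 more iterations are needed.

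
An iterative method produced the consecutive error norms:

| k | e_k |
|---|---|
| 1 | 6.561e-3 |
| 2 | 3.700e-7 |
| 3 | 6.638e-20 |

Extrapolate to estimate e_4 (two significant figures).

3.8e-58

First estimate the order: p ≈ ln(e_3/e_2) / ln(e_2/e_1) = ln(6.638e-20/3.700e-7)/ln(3.700e-7/6.561e-3) = ln(1.79405e-13)/ln(5.63938e-05) ≈ 3.0000.
Then e_4 ≈ e_3·(e_3/e_2)^p = 6.638e-20·(1.79405e-13)^3.0000 = 6.638e-20·5.77436e-39 ≈ 3.833e-58.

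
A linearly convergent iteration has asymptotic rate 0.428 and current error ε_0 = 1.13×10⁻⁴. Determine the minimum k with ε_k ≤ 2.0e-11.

After k steps, ε_k ≈ 1.13×10⁻⁴·0.428^k.
Need 0.428^k ≤ 2.0e-11/1.13×10⁻⁴ = 1.76991e-07.
k ≥ ln(1.76991e-07)/ln(0.428) = -15.5472/-0.84863 = 18.320.
Smallest integer k = 19.

19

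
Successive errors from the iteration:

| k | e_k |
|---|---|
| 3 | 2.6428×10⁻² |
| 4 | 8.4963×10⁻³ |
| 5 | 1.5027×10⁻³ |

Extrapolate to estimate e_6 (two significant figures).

1.1e-4

First estimate the order: p ≈ ln(e_5/e_4) / ln(e_4/e_3) = ln(1.5027×10⁻³/8.4963×10⁻³)/ln(8.4963×10⁻³/2.6428×10⁻²) = ln(0.176865)/ln(0.321489) ≈ 1.5266.
Then e_6 ≈ e_5·(e_5/e_4)^p = 1.5027×10⁻³·(0.176865)^1.5266 = 1.5027×10⁻³·0.0710314 ≈ 0.0001067.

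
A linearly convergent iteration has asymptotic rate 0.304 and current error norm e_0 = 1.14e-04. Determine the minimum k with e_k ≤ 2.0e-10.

12

After k steps, e_k ≈ 1.14e-04·0.304^k.
Need 0.304^k ≤ 2.0e-10/1.14e-04 = 1.75439e-06.
k ≥ ln(1.75439e-06)/ln(0.304) = -13.2534/-1.19073 = 11.130.
Smallest integer k = 12.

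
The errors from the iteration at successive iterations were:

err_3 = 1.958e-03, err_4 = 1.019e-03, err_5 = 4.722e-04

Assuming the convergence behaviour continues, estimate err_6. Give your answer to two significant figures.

First estimate the order: p ≈ ln(err_5/err_4) / ln(err_4/err_3) = ln(4.722e-04/1.019e-03)/ln(1.019e-03/1.958e-03) = ln(0.463395)/ln(0.520429) ≈ 1.1777.
Then err_6 ≈ err_5·(err_5/err_4)^p = 4.722e-04·(0.463395)^1.1777 = 4.722e-04·0.404195 ≈ 0.0001909.

1.9e-4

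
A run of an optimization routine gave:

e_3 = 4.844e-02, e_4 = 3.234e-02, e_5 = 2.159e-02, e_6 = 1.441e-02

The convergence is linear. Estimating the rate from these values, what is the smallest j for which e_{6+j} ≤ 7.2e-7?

25

Rate ρ ≈ e_6/e_5 = 1.441e-02/2.159e-02 = 0.6674.
After j more steps, e_{6+j} ≈ 1.441e-02·ρ^j; need ρ^j ≤ 7.2e-7/1.441e-02 = 4.99653e-05.
j ≥ ln(4.99653e-05)/ln(0.6674) = -9.9042/-0.40437 = 24.493.
So 25 more iterations are needed.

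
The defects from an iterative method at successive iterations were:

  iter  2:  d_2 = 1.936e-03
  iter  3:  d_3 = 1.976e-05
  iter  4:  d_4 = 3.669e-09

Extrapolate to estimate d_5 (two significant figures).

First estimate the order: p ≈ ln(d_4/d_3) / ln(d_3/d_2) = ln(3.669e-09/1.976e-05)/ln(1.976e-05/1.936e-03) = ln(0.000185678)/ln(0.0102066) ≈ 1.8739.
Then d_5 ≈ d_4·(d_4/d_3)^p = 3.669e-09·(0.000185678)^1.8739 = 3.669e-09·1.01866e-07 ≈ 3.737e-16.

3.7e-16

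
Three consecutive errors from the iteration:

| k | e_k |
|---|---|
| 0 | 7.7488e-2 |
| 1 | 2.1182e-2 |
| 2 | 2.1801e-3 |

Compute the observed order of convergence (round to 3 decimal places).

p ≈ ln(e_2/e_1) / ln(e_1/e_0)
  = ln(2.1801e-3/2.1182e-2) / ln(2.1182e-2/7.7488e-2)
  = ln(0.102922) / ln(0.273358)
  = -2.273784 / -1.296973 ≈ 1.753147

1.753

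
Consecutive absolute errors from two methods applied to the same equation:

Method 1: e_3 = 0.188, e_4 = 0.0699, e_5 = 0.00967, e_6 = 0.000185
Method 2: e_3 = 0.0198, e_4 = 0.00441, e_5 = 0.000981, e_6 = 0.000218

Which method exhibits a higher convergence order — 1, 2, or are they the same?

1

Method 1: p ≈ ln(0.000185/0.00967)/ln(0.00967/0.0699) ≈ 2.00.
Method 2: p ≈ ln(0.000218/0.000981)/ln(0.000981/0.00441) ≈ 1.00.
Method 1 has the higher order (≈2.0 vs ≈1.0).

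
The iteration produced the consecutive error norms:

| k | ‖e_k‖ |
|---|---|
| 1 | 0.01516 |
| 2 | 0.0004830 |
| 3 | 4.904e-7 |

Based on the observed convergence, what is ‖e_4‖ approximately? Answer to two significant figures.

First estimate the order: p ≈ ln(‖e_3‖/‖e_2‖) / ln(‖e_2‖/‖e_1‖) = ln(4.904e-7/0.0004830)/ln(0.0004830/0.01516) = ln(0.00101532)/ln(0.0318602) ≈ 1.9999.
Then ‖e_4‖ ≈ ‖e_3‖·(‖e_3‖/‖e_2‖)^p = 4.904e-7·(0.00101532)^1.9999 = 4.904e-7·1.03159e-06 ≈ 5.059e-13.

5.1e-13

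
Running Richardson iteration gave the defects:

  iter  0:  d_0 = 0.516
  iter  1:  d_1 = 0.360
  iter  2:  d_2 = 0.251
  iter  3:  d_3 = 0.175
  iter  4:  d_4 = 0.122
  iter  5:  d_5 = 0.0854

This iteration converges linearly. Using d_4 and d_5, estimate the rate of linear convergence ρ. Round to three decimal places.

ρ ≈ d_5/d_4 = 0.0854/0.122 = 0.70000

0.700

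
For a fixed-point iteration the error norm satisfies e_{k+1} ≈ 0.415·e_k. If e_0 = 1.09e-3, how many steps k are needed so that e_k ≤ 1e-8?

14

After k steps, e_k ≈ 1.09e-3·0.415^k.
Need 0.415^k ≤ 1e-8/1.09e-3 = 9.17431e-06.
k ≥ ln(9.17431e-06)/ln(0.415) = -11.5991/-0.87948 = 13.189.
Smallest integer k = 14.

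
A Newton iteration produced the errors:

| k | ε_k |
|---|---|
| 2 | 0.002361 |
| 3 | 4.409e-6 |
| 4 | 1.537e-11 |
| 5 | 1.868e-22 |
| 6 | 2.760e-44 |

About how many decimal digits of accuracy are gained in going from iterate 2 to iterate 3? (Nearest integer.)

Digits gained ≈ log₁₀(ε_2/ε_3) = log₁₀(0.002361/4.409e-6) = log₁₀(535.496) ≈ 2.729.

3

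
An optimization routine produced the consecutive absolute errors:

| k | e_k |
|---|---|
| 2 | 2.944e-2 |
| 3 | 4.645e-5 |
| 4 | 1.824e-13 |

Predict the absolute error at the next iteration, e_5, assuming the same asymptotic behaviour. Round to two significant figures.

First estimate the order: p ≈ ln(e_4/e_3) / ln(e_3/e_2) = ln(1.824e-13/4.645e-5)/ln(4.645e-5/2.944e-2) = ln(3.9268e-09)/ln(0.00157779) ≈ 3.0000.
Then e_5 ≈ e_4·(e_4/e_3)^p = 1.824e-13·(3.9268e-09)^3.0000 = 1.824e-13·6.05503e-26 ≈ 1.104e-38.

1.1e-38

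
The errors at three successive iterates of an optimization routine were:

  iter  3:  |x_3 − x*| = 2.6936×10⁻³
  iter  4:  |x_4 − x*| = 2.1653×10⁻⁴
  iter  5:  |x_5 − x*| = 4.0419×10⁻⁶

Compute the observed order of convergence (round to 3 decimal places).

1.579

p ≈ ln(|x_5 − x*|/|x_4 − x*|) / ln(|x_4 − x*|/|x_3 − x*|)
  = ln(4.0419×10⁻⁶/2.1653×10⁻⁴) / ln(2.1653×10⁻⁴/2.6936×10⁻³)
  = ln(0.0186667) / ln(0.0803868)
  = -3.981014 / -2.520905 ≈ 1.579200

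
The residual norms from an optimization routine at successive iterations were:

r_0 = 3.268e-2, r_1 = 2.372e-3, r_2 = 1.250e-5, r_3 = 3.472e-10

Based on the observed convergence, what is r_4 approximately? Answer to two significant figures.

First estimate the order: p ≈ ln(r_3/r_2) / ln(r_2/r_1) = ln(3.472e-10/1.250e-5)/ln(1.250e-5/2.372e-3) = ln(2.7776e-05)/ln(0.00526981) ≈ 2.0000.
Then r_4 ≈ r_3·(r_3/r_2)^p = 3.472e-10·(2.7776e-05)^2.0000 = 3.472e-10·7.71506e-10 ≈ 2.679e-19.

2.7e-19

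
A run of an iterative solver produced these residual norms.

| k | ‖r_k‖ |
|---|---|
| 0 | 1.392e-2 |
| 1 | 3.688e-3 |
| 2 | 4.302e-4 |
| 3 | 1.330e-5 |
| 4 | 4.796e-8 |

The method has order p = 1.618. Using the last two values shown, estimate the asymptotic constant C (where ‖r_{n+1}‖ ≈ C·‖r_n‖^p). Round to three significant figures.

3.72

C ≈ ‖r_4‖ / ‖r_3‖^1.618
  = 4.796e-8 / (1.330e-5)^1.618
  = 4.796e-8 / 1.28941e-08 ≈ 3.7195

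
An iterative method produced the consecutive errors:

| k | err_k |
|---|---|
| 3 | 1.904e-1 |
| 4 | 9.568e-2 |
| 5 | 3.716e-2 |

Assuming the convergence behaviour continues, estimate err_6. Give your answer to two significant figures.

1.0e-2

First estimate the order: p ≈ ln(err_5/err_4) / ln(err_4/err_3) = ln(3.716e-2/9.568e-2)/ln(9.568e-2/1.904e-1) = ln(0.388378)/ln(0.502521) ≈ 1.3744.
Then err_6 ≈ err_5·(err_5/err_4)^p = 3.716e-2·(0.388378)^1.3744 = 3.716e-2·0.272566 ≈ 0.01013.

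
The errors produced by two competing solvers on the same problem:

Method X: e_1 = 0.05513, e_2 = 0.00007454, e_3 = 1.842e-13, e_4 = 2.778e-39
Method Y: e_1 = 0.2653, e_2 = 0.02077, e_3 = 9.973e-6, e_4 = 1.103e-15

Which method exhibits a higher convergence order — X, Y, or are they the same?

same

Method X: p ≈ ln(2.778e-39/1.842e-13)/ln(1.842e-13/0.00007454) ≈ 3.00.
Method Y: p ≈ ln(1.103e-15/9.973e-6)/ln(9.973e-6/0.02077) ≈ 3.00.
Both orders ≈ 3.0 — effectively the same.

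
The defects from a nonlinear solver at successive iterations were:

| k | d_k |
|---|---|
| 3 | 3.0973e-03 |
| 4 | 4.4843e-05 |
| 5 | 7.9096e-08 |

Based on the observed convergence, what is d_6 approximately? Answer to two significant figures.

First estimate the order: p ≈ ln(d_5/d_4) / ln(d_4/d_3) = ln(7.9096e-08/4.4843e-05)/ln(4.4843e-05/3.0973e-03) = ln(0.00176384)/ln(0.0144781) ≈ 1.4971.
Then d_6 ≈ d_5·(d_5/d_4)^p = 7.9096e-08·(0.00176384)^1.4971 = 7.9096e-08·7.54526e-05 ≈ 5.968e-12.

6.0e-12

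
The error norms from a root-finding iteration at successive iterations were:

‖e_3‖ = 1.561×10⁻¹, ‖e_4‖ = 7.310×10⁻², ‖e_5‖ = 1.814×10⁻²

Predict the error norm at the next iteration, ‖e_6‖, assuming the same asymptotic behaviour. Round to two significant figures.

1.4e-3

First estimate the order: p ≈ ln(‖e_5‖/‖e_4‖) / ln(‖e_4‖/‖e_3‖) = ln(1.814×10⁻²/7.310×10⁻²)/ln(7.310×10⁻²/1.561×10⁻¹) = ln(0.248153)/ln(0.46829) ≈ 1.8370.
Then ‖e_6‖ ≈ ‖e_5‖·(‖e_5‖/‖e_4‖)^p = 1.814×10⁻²·(0.248153)^1.8370 = 1.814×10⁻²·0.0772858 ≈ 0.001402.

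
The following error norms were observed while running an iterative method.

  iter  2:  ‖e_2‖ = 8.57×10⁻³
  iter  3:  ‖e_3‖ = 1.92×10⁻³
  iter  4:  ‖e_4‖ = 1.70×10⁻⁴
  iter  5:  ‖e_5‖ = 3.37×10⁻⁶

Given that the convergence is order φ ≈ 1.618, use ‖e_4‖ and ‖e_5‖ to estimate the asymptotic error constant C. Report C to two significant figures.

4.2

C ≈ ‖e_5‖ / ‖e_4‖^1.618
  = 3.37×10⁻⁶ / (1.70×10⁻⁴)^1.618
  = 3.37×10⁻⁶ / 7.95914e-07 ≈ 4.2341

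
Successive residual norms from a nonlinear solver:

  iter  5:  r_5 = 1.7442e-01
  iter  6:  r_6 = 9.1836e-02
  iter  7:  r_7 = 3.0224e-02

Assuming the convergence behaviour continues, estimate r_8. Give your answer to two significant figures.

4.4e-3

First estimate the order: p ≈ ln(r_7/r_6) / ln(r_6/r_5) = ln(3.0224e-02/9.1836e-02)/ln(9.1836e-02/1.7442e-01) = ln(0.329108)/ln(0.526522) ≈ 1.7326.
Then r_8 ≈ r_7·(r_7/r_6)^p = 3.0224e-02·(0.329108)^1.7326 = 3.0224e-02·0.145794 ≈ 0.004406.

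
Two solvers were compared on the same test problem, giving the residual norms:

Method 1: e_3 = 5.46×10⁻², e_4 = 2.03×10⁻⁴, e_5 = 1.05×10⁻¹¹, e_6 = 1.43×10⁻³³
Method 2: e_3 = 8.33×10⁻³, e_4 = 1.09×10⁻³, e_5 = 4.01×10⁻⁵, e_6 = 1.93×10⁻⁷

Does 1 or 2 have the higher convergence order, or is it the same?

Method 1: p ≈ ln(1.43×10⁻³³/1.05×10⁻¹¹)/ln(1.05×10⁻¹¹/2.03×10⁻⁴) ≈ 3.00.
Method 2: p ≈ ln(1.93×10⁻⁷/4.01×10⁻⁵)/ln(4.01×10⁻⁵/1.09×10⁻³) ≈ 1.62.
Method 1 has the higher order (≈3.0 vs ≈1.6).

1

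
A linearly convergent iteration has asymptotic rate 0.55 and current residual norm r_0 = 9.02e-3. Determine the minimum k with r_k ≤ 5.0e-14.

44

After k steps, r_k ≈ 9.02e-3·0.55^k.
Need 0.55^k ≤ 5.0e-14/9.02e-3 = 5.54324e-12.
k ≥ ln(5.54324e-12)/ln(0.55) = -25.9184/-0.59784 = 43.353.
Smallest integer k = 44.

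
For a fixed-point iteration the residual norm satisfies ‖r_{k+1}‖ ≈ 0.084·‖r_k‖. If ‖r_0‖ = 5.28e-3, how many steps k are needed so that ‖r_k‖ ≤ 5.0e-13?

After k steps, ‖r_k‖ ≈ 5.28e-3·0.084^k.
Need 0.084^k ≤ 5.0e-13/5.28e-3 = 9.4697e-11.
k ≥ ln(9.4697e-11)/ln(0.084) = -23.0803/-2.47694 = 9.318.
Smallest integer k = 10.

10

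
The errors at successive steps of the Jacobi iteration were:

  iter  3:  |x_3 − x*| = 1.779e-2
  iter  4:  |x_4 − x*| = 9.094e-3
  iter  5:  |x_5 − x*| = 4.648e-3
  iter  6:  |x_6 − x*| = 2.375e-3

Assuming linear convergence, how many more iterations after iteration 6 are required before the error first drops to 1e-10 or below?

Rate ρ ≈ |x_6 − x*|/|x_5 − x*| = 2.375e-3/4.648e-3 = 0.5110.
After j more steps, |x_{6+j} − x*| ≈ 2.375e-3·ρ^j; need ρ^j ≤ 1e-10/2.375e-3 = 4.21053e-08.
j ≥ ln(4.21053e-08)/ln(0.5110) = -16.9831/-0.67139 = 25.295.
So 26 more iterations are needed.

26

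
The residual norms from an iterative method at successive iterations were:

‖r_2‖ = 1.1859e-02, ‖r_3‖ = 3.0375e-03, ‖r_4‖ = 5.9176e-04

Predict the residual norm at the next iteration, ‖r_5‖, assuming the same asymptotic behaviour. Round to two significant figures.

8.3e-5

First estimate the order: p ≈ ln(‖r_4‖/‖r_3‖) / ln(‖r_3‖/‖r_2‖) = ln(5.9176e-04/3.0375e-03)/ln(3.0375e-03/1.1859e-02) = ln(0.194818)/ln(0.256135) ≈ 1.2009.
Then ‖r_5‖ ≈ ‖r_4‖·(‖r_4‖/‖r_3‖)^p = 5.9176e-04·(0.194818)^1.2009 = 5.9176e-04·0.140254 ≈ 8.3e-05.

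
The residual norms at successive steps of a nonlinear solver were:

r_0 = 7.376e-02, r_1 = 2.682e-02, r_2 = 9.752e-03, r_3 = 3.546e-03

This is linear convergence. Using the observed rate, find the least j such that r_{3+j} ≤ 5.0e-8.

12

Rate ρ ≈ r_3/r_2 = 3.546e-03/9.752e-03 = 0.3636.
After j more steps, r_{3+j} ≈ 3.546e-03·ρ^j; need ρ^j ≤ 5.0e-8/3.546e-03 = 1.41004e-05.
j ≥ ln(1.41004e-05)/ln(0.3636) = -11.1693/-1.01170 = 11.040.
So 12 more iterations are needed.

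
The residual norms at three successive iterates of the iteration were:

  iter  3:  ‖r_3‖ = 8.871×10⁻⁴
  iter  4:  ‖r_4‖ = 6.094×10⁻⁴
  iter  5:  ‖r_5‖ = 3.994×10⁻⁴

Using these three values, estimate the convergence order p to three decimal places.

1.125

p ≈ ln(‖r_5‖/‖r_4‖) / ln(‖r_4‖/‖r_3‖)
  = ln(3.994×10⁻⁴/6.094×10⁻⁴) / ln(6.094×10⁻⁴/8.871×10⁻⁴)
  = ln(0.655399) / ln(0.686958)
  = -0.422511 / -0.375482 ≈ 1.125250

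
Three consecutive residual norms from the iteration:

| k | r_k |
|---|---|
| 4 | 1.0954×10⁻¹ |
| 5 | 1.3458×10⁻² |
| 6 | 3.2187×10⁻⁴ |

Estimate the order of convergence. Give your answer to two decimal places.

1.78

p ≈ ln(r_6/r_5) / ln(r_5/r_4)
  = ln(3.2187×10⁻⁴/1.3458×10⁻²) / ln(1.3458×10⁻²/1.0954×10⁻¹)
  = ln(0.0239166) / ln(0.122859)
  = -3.73318 / -2.09672 ≈ 1.78049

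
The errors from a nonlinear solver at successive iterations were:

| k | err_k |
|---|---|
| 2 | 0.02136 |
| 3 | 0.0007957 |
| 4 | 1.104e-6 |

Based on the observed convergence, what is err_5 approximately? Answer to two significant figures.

First estimate the order: p ≈ ln(err_4/err_3) / ln(err_3/err_2) = ln(1.104e-6/0.0007957)/ln(0.0007957/0.02136) = ln(0.00138746)/ln(0.0372519) ≈ 2.0001.
Then err_5 ≈ err_4·(err_4/err_3)^p = 1.104e-6·(0.00138746)^2.0001 = 1.104e-6·1.92378e-06 ≈ 2.124e-12.

2.1e-12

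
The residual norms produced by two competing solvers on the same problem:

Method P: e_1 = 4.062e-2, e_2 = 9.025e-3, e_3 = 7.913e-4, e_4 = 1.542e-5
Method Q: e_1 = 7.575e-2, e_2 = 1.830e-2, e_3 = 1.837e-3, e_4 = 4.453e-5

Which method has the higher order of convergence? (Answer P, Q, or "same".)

Method P: p ≈ ln(1.542e-5/7.913e-4)/ln(7.913e-4/9.025e-3) ≈ 1.62.
Method Q: p ≈ ln(4.453e-5/1.837e-3)/ln(1.837e-3/1.830e-2) ≈ 1.62.
Both orders ≈ 1.6 — effectively the same.

same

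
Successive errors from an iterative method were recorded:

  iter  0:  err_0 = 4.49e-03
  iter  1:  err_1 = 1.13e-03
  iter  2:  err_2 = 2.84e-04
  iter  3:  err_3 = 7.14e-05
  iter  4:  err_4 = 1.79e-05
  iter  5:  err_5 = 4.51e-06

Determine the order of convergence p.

1

Consecutive ratios: err_5/err_4 = 4.51e-06/1.79e-05 = 0.251955, err_4/err_3 = 1.79e-05/7.14e-05 = 0.2507.
p ≈ ln(0.251955)/ln(0.2507) = -1.3785/-1.3835 ≈ 1.00.
So the convergence is linear (order 1).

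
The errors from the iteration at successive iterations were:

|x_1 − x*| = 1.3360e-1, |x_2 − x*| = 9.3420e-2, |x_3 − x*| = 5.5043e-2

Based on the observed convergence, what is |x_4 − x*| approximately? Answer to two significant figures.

2.5e-2

First estimate the order: p ≈ ln(|x_3 − x*|/|x_2 − x*|) / ln(|x_2 − x*|/|x_1 − x*|) = ln(5.5043e-2/9.3420e-2)/ln(9.3420e-2/1.3360e-1) = ln(0.589199)/ln(0.699251) ≈ 1.4787.
Then |x_4 − x*| ≈ |x_3 − x*|·(|x_3 − x*|/|x_2 − x*|)^p = 5.5043e-2·(0.589199)^1.4787 = 5.5043e-2·0.45739 ≈ 0.02518.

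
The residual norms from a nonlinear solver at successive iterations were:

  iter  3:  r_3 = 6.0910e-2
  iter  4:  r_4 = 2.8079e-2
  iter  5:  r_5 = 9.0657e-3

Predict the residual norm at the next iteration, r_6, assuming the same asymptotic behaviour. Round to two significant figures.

First estimate the order: p ≈ ln(r_5/r_4) / ln(r_4/r_3) = ln(9.0657e-3/2.8079e-2)/ln(2.8079e-2/6.0910e-2) = ln(0.322864)/ln(0.460992) ≈ 1.4599.
Then r_6 ≈ r_5·(r_5/r_4)^p = 9.0657e-3·(0.322864)^1.4599 = 9.0657e-3·0.191963 ≈ 0.00174.

1.7e-3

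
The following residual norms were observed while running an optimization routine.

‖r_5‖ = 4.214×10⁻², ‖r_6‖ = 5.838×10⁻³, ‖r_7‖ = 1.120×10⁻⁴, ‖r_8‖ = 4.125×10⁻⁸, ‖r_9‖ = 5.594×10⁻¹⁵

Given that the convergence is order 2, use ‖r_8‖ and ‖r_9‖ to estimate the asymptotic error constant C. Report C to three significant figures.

3.29

C ≈ ‖r_9‖ / ‖r_8‖^2
  = 5.594×10⁻¹⁵ / (4.125×10⁻⁸)^2
  = 5.594×10⁻¹⁵ / 1.70156e-15 ≈ 3.2876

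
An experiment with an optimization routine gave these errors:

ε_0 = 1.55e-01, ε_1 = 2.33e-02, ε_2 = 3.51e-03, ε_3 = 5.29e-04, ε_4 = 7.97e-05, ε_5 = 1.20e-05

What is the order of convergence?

1

Consecutive ratios: ε_5/ε_4 = 1.20e-05/7.97e-05 = 0.150565, ε_4/ε_3 = 7.97e-05/5.29e-04 = 0.150662.
p ≈ ln(0.150565)/ln(0.150662) = -1.8934/-1.8927 ≈ 1.00.
So the convergence is linear (order 1).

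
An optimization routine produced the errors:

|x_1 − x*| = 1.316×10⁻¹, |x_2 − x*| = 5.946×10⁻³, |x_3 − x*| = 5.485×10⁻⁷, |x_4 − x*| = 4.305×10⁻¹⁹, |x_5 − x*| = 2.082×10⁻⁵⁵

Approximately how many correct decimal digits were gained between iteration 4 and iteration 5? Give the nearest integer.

Digits gained ≈ log₁₀(|x_4 − x*|/|x_5 − x*|) = log₁₀(4.305×10⁻¹⁹/2.082×10⁻⁵⁵) = log₁₀(2.06772e+36) ≈ 36.315.

36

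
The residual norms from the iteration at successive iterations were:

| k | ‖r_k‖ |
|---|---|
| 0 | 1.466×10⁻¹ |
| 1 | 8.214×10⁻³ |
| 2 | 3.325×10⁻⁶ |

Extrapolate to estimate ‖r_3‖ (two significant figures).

2.1e-15

First estimate the order: p ≈ ln(‖r_2‖/‖r_1‖) / ln(‖r_1‖/‖r_0‖) = ln(3.325×10⁻⁶/8.214×10⁻³)/ln(8.214×10⁻³/1.466×10⁻¹) = ln(0.000404797)/ln(0.05603) ≈ 2.7108.
Then ‖r_3‖ ≈ ‖r_2‖·(‖r_2‖/‖r_1‖)^p = 3.325×10⁻⁶·(0.000404797)^2.7108 = 3.325×10⁻⁶·6.35183e-10 ≈ 2.112e-15.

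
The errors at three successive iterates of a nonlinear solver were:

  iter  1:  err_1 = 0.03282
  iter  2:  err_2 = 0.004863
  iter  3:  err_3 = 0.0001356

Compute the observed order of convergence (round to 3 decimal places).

p ≈ ln(err_3/err_2) / ln(err_2/err_1)
  = ln(0.0001356/0.004863) / ln(0.004863/0.03282)
  = ln(0.027884) / ln(0.148172)
  = -3.579702 / -1.909382 ≈ 1.874796

1.875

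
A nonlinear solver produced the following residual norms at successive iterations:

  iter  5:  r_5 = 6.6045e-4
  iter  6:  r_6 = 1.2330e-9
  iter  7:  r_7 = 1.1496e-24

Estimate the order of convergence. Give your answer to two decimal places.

p ≈ ln(r_7/r_6) / ln(r_6/r_5)
  = ln(1.1496e-24/1.2330e-9) / ln(1.2330e-9/6.6045e-4)
  = ln(9.3236e-16) / ln(1.86691e-06)
  = -34.60881 / -13.19123 ≈ 2.62362

2.62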